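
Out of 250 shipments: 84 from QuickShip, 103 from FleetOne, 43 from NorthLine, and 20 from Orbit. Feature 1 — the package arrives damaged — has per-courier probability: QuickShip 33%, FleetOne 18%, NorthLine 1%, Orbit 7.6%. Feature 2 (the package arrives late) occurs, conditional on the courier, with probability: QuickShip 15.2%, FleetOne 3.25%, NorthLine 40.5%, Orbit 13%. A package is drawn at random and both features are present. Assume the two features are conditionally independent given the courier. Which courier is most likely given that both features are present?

QuickShip

By Bayes' rule, posterior ∝ prior × likelihood:
  QuickShip: 0.336 × 0.33 × 0.152 = 0.01685376
  FleetOne: 0.412 × 0.18 × 0.0325 = 0.0024102
  NorthLine: 0.172 × 0.01 × 0.405 = 0.0006966
  Orbit: 0.08 × 0.076 × 0.13 = 0.0007904
Normalizing constant = 0.02075096.
Largest term belongs to QuickShip, so QuickShip is most probable.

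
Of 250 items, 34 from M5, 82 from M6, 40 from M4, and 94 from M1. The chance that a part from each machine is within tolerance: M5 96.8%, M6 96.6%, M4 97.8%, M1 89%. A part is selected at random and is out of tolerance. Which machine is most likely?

M1

Taking complements, P(oversize | each) = M5 0.032, M6 0.034, M4 0.022, M1 0.11.
Prior × likelihood for each hypothesis:
  M5: 0.136 × 0.032 = 0.004352
  M6: 0.328 × 0.034 = 0.011152
  M4: 0.16 × 0.022 = 0.00352
  M1: 0.376 × 0.11 = 0.04136
Normalizing constant = 0.060384.
Largest term belongs to M1, so M1 is most probable.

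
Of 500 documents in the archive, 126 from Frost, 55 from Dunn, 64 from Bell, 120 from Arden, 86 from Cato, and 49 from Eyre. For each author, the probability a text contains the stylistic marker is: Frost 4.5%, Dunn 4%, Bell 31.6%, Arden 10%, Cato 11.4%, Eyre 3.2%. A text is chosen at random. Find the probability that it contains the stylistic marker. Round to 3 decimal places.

Unnormalized posteriors (prior × likelihood):
  Frost: 0.252 × 0.045 = 0.01134
  Dunn: 0.11 × 0.04 = 0.0044
  Bell: 0.128 × 0.316 = 0.040448
  Arden: 0.24 × 0.1 = 0.024
  Cato: 0.172 × 0.114 = 0.019608
  Eyre: 0.098 × 0.032 = 0.003136
P(marker) = 0.01134 + 0.0044 + 0.040448 + 0.024 + 0.019608 + 0.003136 = 0.102932 → 0.103.

0.103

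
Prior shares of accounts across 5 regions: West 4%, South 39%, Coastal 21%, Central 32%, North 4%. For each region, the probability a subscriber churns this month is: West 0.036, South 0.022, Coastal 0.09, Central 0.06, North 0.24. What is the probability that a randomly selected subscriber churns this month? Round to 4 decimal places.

Prior × likelihood for each hypothesis:
  West: 0.04 × 0.036 = 0.00144
  South: 0.39 × 0.022 = 0.00858
  Coastal: 0.21 × 0.09 = 0.0189
  Central: 0.32 × 0.06 = 0.0192
  North: 0.04 × 0.24 = 0.0096
P(churn) = 0.00144 + 0.00858 + 0.0189 + 0.0192 + 0.0096 = 0.05772 → 0.0577.

0.0577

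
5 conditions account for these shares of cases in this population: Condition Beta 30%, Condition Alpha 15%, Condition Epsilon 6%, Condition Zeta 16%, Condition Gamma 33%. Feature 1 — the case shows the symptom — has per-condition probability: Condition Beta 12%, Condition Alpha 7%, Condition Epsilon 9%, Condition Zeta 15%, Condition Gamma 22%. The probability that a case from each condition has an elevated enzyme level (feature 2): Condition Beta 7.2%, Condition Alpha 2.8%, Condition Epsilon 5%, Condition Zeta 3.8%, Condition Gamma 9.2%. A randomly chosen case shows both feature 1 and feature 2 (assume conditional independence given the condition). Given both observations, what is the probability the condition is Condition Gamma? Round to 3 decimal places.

By Bayes' rule, posterior ∝ prior × likelihood:
  Condition Beta: 0.3 × 0.12 × 0.072 = 0.002592
  Condition Alpha: 0.15 × 0.07 × 0.028 = 0.000294
  Condition Epsilon: 0.06 × 0.09 × 0.05 = 0.00027
  Condition Zeta: 0.16 × 0.15 × 0.038 = 0.000912
  Condition Gamma: 0.33 × 0.22 × 0.092 = 0.0066792
Total = 0.0107472.
P(Condition Gamma | evidence) = 0.0066792 / 0.0107472 ≈ 0.621.

0.621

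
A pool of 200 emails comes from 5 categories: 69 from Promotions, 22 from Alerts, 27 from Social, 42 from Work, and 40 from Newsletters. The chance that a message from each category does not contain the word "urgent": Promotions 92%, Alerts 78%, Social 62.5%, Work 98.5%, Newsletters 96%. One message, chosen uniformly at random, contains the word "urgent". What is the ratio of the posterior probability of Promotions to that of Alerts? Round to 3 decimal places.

Taking complements, P(urgent-flag | each) = Promotions 0.08, Alerts 0.22, Social 0.375, Work 0.015, Newsletters 0.04.
Prior × likelihood for each hypothesis:
  Promotions: 0.345 × 0.08 = 0.0276
  Alerts: 0.11 × 0.22 = 0.0242
  Social: 0.135 × 0.375 = 0.050625
  Work: 0.21 × 0.015 = 0.00315
  Newsletters: 0.2 × 0.04 = 0.008
Total = 0.113575.
The ratio is 0.0276 / 0.0242 (the normalizer cancels) = 1.140.

1.140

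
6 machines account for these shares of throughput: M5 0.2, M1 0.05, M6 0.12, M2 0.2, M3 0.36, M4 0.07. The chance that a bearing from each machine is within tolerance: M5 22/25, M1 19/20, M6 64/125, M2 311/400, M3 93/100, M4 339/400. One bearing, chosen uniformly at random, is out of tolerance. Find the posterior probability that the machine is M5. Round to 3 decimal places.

Taking complements, P(oversize | each) = M5 0.12, M1 0.05, M6 0.488, M2 0.2225, M3 0.07, M4 0.1525.
Compute prior × likelihood for every hypothesis:
  M5: 0.2 × 0.12 = 0.024
  M1: 0.05 × 0.05 = 0.0025
  M6: 0.12 × 0.488 = 0.05856
  M2: 0.2 × 0.2225 = 0.0445
  M3: 0.36 × 0.07 = 0.0252
  M4: 0.07 × 0.1525 = 0.010675
Normalizing constant = 0.165435.
P(M5 | evidence) = 0.024 / 0.165435 ≈ 0.145.

0.145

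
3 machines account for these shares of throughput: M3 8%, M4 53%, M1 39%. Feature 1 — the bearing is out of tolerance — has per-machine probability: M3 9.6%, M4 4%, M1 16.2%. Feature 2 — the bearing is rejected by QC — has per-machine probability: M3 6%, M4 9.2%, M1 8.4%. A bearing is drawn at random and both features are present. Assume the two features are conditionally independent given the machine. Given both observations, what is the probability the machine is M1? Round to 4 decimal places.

0.6876

Unnormalized posteriors (prior × likelihood):
  M3: 0.08 × 0.096 × 0.06 = 0.0004608
  M4: 0.53 × 0.04 × 0.092 = 0.0019504
  M1: 0.39 × 0.162 × 0.084 = 0.00530712
Total = 0.00771832.
P(M1 | evidence) = 0.00530712 / 0.00771832 ≈ 0.6876.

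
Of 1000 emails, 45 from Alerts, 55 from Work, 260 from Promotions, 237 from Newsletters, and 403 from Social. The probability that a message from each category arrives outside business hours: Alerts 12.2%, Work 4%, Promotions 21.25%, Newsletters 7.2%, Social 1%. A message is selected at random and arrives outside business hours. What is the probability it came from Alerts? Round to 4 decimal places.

0.0653

By Bayes' rule, posterior ∝ prior × likelihood:
  Alerts: 0.045 × 0.122 = 0.00549
  Work: 0.055 × 0.04 = 0.0022
  Promotions: 0.26 × 0.2125 = 0.05525
  Newsletters: 0.237 × 0.072 = 0.017064
  Social: 0.403 × 0.01 = 0.00403
Total = 0.084034.
P(Alerts | evidence) = 0.00549 / 0.084034 ≈ 0.0653.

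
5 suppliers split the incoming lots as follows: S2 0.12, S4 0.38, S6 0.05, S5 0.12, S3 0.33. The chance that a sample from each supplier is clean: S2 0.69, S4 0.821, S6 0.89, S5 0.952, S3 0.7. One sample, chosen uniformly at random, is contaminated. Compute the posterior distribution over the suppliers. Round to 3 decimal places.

S2 0.173, S4 0.316, S6 0.026, S5 0.027, S3 0.459

Taking complements, P(contaminated | each) = S2 0.31, S4 0.179, S6 0.11, S5 0.048, S3 0.3.
By Bayes' rule, posterior ∝ prior × likelihood:
  S2: 0.12 × 0.31 = 0.0372
  S4: 0.38 × 0.179 = 0.06802
  S6: 0.05 × 0.11 = 0.0055
  S5: 0.12 × 0.048 = 0.00576
  S3: 0.33 × 0.3 = 0.099
Total = 0.21548.
P(S2 | contaminated) = 0.0372/0.21548 ≈ 0.173
P(S4 | contaminated) = 0.06802/0.21548 ≈ 0.316
P(S6 | contaminated) = 0.0055/0.21548 ≈ 0.026
P(S5 | contaminated) = 0.00576/0.21548 ≈ 0.027
P(S3 | contaminated) = 0.099/0.21548 ≈ 0.459
(Check: 0.173+0.316+0.026+0.027+0.459 = 1.001.)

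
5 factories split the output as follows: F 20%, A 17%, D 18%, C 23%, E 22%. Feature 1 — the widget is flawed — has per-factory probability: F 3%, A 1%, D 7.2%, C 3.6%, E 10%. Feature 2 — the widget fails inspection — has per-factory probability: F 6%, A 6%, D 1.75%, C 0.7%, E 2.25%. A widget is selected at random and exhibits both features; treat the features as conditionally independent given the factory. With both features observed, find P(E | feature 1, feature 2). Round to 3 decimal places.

Unnormalized posteriors (prior × likelihood):
  F: 0.2 × 0.03 × 0.06 = 0.00036
  A: 0.17 × 0.01 × 0.06 = 0.000102
  D: 0.18 × 0.072 × 0.0175 = 0.0002268
  C: 0.23 × 0.036 × 0.007 = 0.00005796
  E: 0.22 × 0.1 × 0.0225 = 0.000495
Sum = 0.00124176.
P(E | evidence) = 0.000495 / 0.00124176 ≈ 0.399.

0.399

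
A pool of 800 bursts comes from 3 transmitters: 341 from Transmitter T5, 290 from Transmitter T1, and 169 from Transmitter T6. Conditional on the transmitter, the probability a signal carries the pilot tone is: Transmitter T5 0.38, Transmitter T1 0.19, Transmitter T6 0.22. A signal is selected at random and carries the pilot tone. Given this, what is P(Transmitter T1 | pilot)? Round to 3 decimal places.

0.248

By Bayes' rule, posterior ∝ prior × likelihood:
  Transmitter T5: 0.42625 × 0.38 = 0.161975
  Transmitter T1: 0.3625 × 0.19 = 0.068875
  Transmitter T6: 0.21125 × 0.22 = 0.046475
Normalizing constant = 0.277325.
P(Transmitter T1 | evidence) = 0.068875 / 0.277325 ≈ 0.248.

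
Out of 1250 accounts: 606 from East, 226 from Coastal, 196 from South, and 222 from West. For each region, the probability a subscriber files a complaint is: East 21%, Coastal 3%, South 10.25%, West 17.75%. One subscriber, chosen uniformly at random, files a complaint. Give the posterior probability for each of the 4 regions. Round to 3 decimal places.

East 0.658, Coastal 0.035, South 0.104, West 0.204

By Bayes' rule, posterior ∝ prior × likelihood:
  East: 0.4848 × 0.21 = 0.101808
  Coastal: 0.1808 × 0.03 = 0.005424
  South: 0.1568 × 0.1025 = 0.016072
  West: 0.1776 × 0.1775 = 0.031524
Total = 0.154828.
P(East | complaint) = 0.101808/0.154828 ≈ 0.658
P(Coastal | complaint) = 0.005424/0.154828 ≈ 0.035
P(South | complaint) = 0.016072/0.154828 ≈ 0.104
P(West | complaint) = 0.031524/0.154828 ≈ 0.204
(Check: 0.658+0.035+0.104+0.204 = 1.001.)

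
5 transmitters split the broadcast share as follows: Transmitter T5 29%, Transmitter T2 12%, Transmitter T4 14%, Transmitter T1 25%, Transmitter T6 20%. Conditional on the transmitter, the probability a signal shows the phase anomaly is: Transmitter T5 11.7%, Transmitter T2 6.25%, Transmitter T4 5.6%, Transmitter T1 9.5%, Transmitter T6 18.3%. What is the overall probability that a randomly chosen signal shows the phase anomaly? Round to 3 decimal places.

By Bayes' rule, posterior ∝ prior × likelihood:
  Transmitter T5: 0.29 × 0.117 = 0.03393
  Transmitter T2: 0.12 × 0.0625 = 0.0075
  Transmitter T4: 0.14 × 0.056 = 0.00784
  Transmitter T1: 0.25 × 0.095 = 0.02375
  Transmitter T6: 0.2 × 0.183 = 0.0366
P(anomaly) = 0.03393 + 0.0075 + 0.00784 + 0.02375 + 0.0366 = 0.10962 → 0.110.

0.110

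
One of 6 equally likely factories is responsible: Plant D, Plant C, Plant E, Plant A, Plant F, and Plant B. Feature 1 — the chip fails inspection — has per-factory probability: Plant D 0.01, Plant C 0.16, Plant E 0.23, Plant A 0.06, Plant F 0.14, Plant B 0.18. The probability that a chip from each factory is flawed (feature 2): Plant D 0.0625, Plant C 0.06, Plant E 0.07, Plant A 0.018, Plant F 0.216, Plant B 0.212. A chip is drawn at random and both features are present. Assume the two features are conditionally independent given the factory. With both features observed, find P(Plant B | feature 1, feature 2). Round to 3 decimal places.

0.398

With a uniform prior (1/6 each), posterior ∝ likelihood:
  Plant D: 0.01 × 0.0625 = 0.000625
  Plant C: 0.16 × 0.06 = 0.0096
  Plant E: 0.23 × 0.07 = 0.0161
  Plant A: 0.06 × 0.018 = 0.00108
  Plant F: 0.14 × 0.216 = 0.03024
  Plant B: 0.18 × 0.212 = 0.03816
Normalizing constant = 0.095805.
P(Plant B | evidence) = 0.03816 / 0.095805 ≈ 0.398.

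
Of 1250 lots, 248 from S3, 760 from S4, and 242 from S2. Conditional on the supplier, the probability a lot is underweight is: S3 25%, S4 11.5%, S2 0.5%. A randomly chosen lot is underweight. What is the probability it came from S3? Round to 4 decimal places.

By Bayes' rule, posterior ∝ prior × likelihood:
  S3: 0.1984 × 0.25 = 0.0496
  S4: 0.608 × 0.115 = 0.06992
  S2: 0.1936 × 0.005 = 0.000968
Sum = 0.120488.
P(S3 | evidence) = 0.0496 / 0.120488 ≈ 0.4117.

0.4117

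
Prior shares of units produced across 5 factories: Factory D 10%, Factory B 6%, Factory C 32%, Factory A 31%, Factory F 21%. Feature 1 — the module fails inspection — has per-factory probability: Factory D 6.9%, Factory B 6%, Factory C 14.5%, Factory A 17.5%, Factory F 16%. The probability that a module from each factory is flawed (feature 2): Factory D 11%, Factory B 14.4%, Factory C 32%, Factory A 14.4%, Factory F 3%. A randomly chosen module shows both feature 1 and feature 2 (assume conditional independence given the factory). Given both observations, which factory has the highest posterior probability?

Compute prior × likelihood for every hypothesis:
  Factory D: 0.1 × 0.069 × 0.11 = 0.000759
  Factory B: 0.06 × 0.06 × 0.144 = 0.0005184
  Factory C: 0.32 × 0.145 × 0.32 = 0.014848
  Factory A: 0.31 × 0.175 × 0.144 = 0.007812
  Factory F: 0.21 × 0.16 × 0.03 = 0.001008
Sum = 0.0249454.
Largest term belongs to Factory C, so Factory C is most probable.

Factory C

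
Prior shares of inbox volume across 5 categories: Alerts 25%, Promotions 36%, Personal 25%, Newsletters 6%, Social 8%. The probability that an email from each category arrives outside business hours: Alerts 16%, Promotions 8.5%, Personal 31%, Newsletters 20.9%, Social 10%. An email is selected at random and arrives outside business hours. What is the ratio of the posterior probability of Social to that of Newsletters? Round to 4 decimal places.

Prior × likelihood for each hypothesis:
  Alerts: 0.25 × 0.16 = 0.04
  Promotions: 0.36 × 0.085 = 0.0306
  Personal: 0.25 × 0.31 = 0.0775
  Newsletters: 0.06 × 0.209 = 0.01254
  Social: 0.08 × 0.1 = 0.008
Sum = 0.16864.
The ratio is 0.008 / 0.01254 (the normalizer cancels) = 0.6380.

0.6380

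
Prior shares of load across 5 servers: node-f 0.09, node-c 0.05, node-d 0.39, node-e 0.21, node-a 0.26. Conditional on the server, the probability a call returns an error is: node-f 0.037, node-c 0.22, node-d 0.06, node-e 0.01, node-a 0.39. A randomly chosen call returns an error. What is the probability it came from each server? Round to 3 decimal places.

By Bayes' rule, posterior ∝ prior × likelihood:
  node-f: 0.09 × 0.037 = 0.00333
  node-c: 0.05 × 0.22 = 0.011
  node-d: 0.39 × 0.06 = 0.0234
  node-e: 0.21 × 0.01 = 0.0021
  node-a: 0.26 × 0.39 = 0.1014
Sum = 0.14123.
P(node-f | error) = 0.00333/0.14123 ≈ 0.024
P(node-c | error) = 0.011/0.14123 ≈ 0.078
P(node-d | error) = 0.0234/0.14123 ≈ 0.166
P(node-e | error) = 0.0021/0.14123 ≈ 0.015
P(node-a | error) = 0.1014/0.14123 ≈ 0.718
(Check: 0.024+0.078+0.166+0.015+0.718 = 1.001.)

node-f 0.024, node-c 0.078, node-d 0.166, node-e 0.015, node-a 0.718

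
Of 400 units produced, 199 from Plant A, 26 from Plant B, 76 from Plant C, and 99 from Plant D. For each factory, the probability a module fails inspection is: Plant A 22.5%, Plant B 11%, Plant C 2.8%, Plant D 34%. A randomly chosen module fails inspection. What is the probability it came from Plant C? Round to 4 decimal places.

0.0255

Unnormalized posteriors (prior × likelihood):
  Plant A: 0.4975 × 0.225 = 0.1119375
  Plant B: 0.065 × 0.11 = 0.00715
  Plant C: 0.19 × 0.028 = 0.00532
  Plant D: 0.2475 × 0.34 = 0.08415
Total = 0.2085575.
P(Plant C | evidence) = 0.00532 / 0.2085575 ≈ 0.0255.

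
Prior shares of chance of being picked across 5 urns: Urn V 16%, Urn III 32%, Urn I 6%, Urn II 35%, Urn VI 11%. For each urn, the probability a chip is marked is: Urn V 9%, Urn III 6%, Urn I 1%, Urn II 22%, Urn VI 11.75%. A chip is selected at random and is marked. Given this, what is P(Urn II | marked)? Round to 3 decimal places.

0.620

Compute prior × likelihood for every hypothesis:
  Urn V: 0.16 × 0.09 = 0.0144
  Urn III: 0.32 × 0.06 = 0.0192
  Urn I: 0.06 × 0.01 = 0.0006
  Urn II: 0.35 × 0.22 = 0.077
  Urn VI: 0.11 × 0.1175 = 0.012925
Normalizing constant = 0.124125.
P(Urn II | evidence) = 0.077 / 0.124125 ≈ 0.620.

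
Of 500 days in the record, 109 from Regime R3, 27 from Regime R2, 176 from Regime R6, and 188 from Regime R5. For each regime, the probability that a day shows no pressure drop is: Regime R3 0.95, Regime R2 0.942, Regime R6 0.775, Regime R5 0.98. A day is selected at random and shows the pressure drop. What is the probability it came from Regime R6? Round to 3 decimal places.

Taking complements, P(drop | each) = Regime R3 0.05, Regime R2 0.058, Regime R6 0.225, Regime R5 0.02.
Unnormalized posteriors (prior × likelihood):
  Regime R3: 0.218 × 0.05 = 0.0109
  Regime R2: 0.054 × 0.058 = 0.003132
  Regime R6: 0.352 × 0.225 = 0.0792
  Regime R5: 0.376 × 0.02 = 0.00752
Total = 0.100752.
P(Regime R6 | evidence) = 0.0792 / 0.100752 ≈ 0.786.

0.786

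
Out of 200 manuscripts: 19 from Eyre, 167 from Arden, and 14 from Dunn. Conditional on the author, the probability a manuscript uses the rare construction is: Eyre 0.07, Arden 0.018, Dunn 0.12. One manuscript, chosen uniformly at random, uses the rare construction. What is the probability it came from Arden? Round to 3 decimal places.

0.500

Unnormalized posteriors (prior × likelihood):
  Eyre: 0.095 × 0.07 = 0.00665
  Arden: 0.835 × 0.018 = 0.01503
  Dunn: 0.07 × 0.12 = 0.0084
Normalizing constant = 0.03008.
P(Arden | evidence) = 0.01503 / 0.03008 ≈ 0.500.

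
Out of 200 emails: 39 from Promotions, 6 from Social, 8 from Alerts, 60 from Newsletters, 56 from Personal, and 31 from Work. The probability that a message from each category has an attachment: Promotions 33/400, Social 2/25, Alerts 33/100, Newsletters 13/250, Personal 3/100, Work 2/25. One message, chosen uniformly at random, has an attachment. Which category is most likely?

Promotions

Compute prior × likelihood for every hypothesis:
  Promotions: 0.195 × 0.0825 = 0.0160875
  Social: 0.03 × 0.08 = 0.0024
  Alerts: 0.04 × 0.33 = 0.0132
  Newsletters: 0.3 × 0.052 = 0.0156
  Personal: 0.28 × 0.03 = 0.0084
  Work: 0.155 × 0.08 = 0.0124
Sum = 0.0680875.
Largest term belongs to Promotions, so Promotions is most probable.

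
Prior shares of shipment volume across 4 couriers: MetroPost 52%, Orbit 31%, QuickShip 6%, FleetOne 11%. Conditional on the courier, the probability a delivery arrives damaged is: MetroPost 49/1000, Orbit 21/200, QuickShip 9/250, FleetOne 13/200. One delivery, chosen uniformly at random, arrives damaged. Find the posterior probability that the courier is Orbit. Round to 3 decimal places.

0.483

Unnormalized posteriors (prior × likelihood):
  MetroPost: 0.52 × 0.049 = 0.02548
  Orbit: 0.31 × 0.105 = 0.03255
  QuickShip: 0.06 × 0.036 = 0.00216
  FleetOne: 0.11 × 0.065 = 0.00715
Sum = 0.06734.
P(Orbit | evidence) = 0.03255 / 0.06734 ≈ 0.483.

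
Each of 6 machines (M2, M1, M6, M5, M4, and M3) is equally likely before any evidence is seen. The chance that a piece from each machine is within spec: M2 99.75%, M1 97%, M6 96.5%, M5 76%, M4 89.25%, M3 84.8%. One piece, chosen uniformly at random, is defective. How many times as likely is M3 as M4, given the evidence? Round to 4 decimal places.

Taking complements, P(defective | each) = M2 0.0025, M1 0.03, M6 0.035, M5 0.24, M4 0.1075, M3 0.152.
Since the prior is uniform, the posterior is proportional to the likelihood:
  M2: 0.0025
  M1: 0.03
  M6: 0.035
  M5: 0.24
  M4: 0.1075
  M3: 0.152
Normalizing constant = 0.567.
The ratio is 0.152 / 0.1075 (the normalizer cancels) = 1.4140.

1.4140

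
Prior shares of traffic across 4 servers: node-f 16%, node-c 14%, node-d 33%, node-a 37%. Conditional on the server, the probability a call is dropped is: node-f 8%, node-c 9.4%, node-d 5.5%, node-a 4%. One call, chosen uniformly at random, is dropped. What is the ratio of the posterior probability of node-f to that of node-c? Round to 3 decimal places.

0.973

By Bayes' rule, posterior ∝ prior × likelihood:
  node-f: 0.16 × 0.08 = 0.0128
  node-c: 0.14 × 0.094 = 0.01316
  node-d: 0.33 × 0.055 = 0.01815
  node-a: 0.37 × 0.04 = 0.0148
Total = 0.05891.
The ratio is 0.0128 / 0.01316 (the normalizer cancels) = 0.973.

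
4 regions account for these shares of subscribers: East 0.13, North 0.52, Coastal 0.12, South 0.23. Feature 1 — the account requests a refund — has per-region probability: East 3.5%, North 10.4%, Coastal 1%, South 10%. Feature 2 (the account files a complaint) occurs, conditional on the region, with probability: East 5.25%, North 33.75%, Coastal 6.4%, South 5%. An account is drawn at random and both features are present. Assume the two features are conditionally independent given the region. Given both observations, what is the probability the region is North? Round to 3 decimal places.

0.926

Prior × likelihood for each hypothesis:
  East: 0.13 × 0.035 × 0.0525 = 0.000238875
  North: 0.52 × 0.104 × 0.3375 = 0.018252
  Coastal: 0.12 × 0.01 × 0.064 = 0.0000768
  South: 0.23 × 0.1 × 0.05 = 0.00115
Normalizing constant = 0.019717675.
P(North | evidence) = 0.018252 / 0.019717675 ≈ 0.926.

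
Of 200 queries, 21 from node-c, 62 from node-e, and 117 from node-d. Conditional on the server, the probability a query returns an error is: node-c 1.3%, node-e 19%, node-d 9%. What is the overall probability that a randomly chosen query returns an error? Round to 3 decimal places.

0.113

Compute prior × likelihood for every hypothesis:
  node-c: 0.105 × 0.013 = 0.001365
  node-e: 0.31 × 0.19 = 0.0589
  node-d: 0.585 × 0.09 = 0.05265
P(error) = 0.001365 + 0.0589 + 0.05265 = 0.112915 → 0.113.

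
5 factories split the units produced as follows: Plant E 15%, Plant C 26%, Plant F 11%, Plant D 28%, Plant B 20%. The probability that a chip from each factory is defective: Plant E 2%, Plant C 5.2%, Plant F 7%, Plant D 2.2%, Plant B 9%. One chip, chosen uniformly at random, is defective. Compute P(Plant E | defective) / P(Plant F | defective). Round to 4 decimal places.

By Bayes' rule, posterior ∝ prior × likelihood:
  Plant E: 0.15 × 0.02 = 0.003
  Plant C: 0.26 × 0.052 = 0.01352
  Plant F: 0.11 × 0.07 = 0.0077
  Plant D: 0.28 × 0.022 = 0.00616
  Plant B: 0.2 × 0.09 = 0.018
Total = 0.04838.
The ratio is 0.003 / 0.0077 (the normalizer cancels) = 0.3896.

0.3896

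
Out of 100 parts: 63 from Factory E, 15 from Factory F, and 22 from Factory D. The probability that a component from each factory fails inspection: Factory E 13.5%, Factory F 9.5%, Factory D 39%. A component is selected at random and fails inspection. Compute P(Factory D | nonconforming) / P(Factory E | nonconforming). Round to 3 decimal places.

Compute prior × likelihood for every hypothesis:
  Factory E: 0.63 × 0.135 = 0.08505
  Factory F: 0.15 × 0.095 = 0.01425
  Factory D: 0.22 × 0.39 = 0.0858
Normalizing constant = 0.1851.
The ratio is 0.0858 / 0.08505 (the normalizer cancels) = 1.009.

1.009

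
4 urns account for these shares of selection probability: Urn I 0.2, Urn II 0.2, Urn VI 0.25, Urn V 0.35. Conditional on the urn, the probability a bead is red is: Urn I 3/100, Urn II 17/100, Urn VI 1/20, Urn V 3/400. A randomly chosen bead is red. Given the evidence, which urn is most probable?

Prior × likelihood for each hypothesis:
  Urn I: 0.2 × 0.03 = 0.006
  Urn II: 0.2 × 0.17 = 0.034
  Urn VI: 0.25 × 0.05 = 0.0125
  Urn V: 0.35 × 0.0075 = 0.002625
Total = 0.055125.
Largest term belongs to Urn II, so Urn II is most probable.

Urn II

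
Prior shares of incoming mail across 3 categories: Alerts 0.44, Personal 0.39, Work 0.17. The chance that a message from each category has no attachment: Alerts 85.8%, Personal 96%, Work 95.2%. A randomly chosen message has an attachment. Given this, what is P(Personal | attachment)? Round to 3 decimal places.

Taking complements, P(attachment | each) = Alerts 0.142, Personal 0.04, Work 0.048.
Unnormalized posteriors (prior × likelihood):
  Alerts: 0.44 × 0.142 = 0.06248
  Personal: 0.39 × 0.04 = 0.0156
  Work: 0.17 × 0.048 = 0.00816
Sum = 0.08624.
P(Personal | evidence) = 0.0156 / 0.08624 ≈ 0.181.

0.181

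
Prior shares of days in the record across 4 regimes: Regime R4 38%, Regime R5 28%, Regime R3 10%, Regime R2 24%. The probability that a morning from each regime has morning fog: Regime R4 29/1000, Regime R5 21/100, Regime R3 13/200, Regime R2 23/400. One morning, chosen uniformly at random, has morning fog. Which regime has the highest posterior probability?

Regime R5

Prior × likelihood for each hypothesis:
  Regime R4: 0.38 × 0.029 = 0.01102
  Regime R5: 0.28 × 0.21 = 0.0588
  Regime R3: 0.1 × 0.065 = 0.0065
  Regime R2: 0.24 × 0.0575 = 0.0138
Total = 0.09012.
Largest term belongs to Regime R5, so Regime R5 is most probable.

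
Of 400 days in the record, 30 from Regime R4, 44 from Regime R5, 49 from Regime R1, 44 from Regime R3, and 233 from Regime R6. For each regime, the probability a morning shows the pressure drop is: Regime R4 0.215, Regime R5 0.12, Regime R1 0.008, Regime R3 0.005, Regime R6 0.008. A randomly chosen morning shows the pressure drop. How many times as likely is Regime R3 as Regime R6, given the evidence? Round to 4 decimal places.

By Bayes' rule, posterior ∝ prior × likelihood:
  Regime R4: 0.075 × 0.215 = 0.016125
  Regime R5: 0.11 × 0.12 = 0.0132
  Regime R1: 0.1225 × 0.008 = 0.00098
  Regime R3: 0.11 × 0.005 = 0.00055
  Regime R6: 0.5825 × 0.008 = 0.00466
Total = 0.035515.
The ratio is 0.00055 / 0.00466 (the normalizer cancels) = 0.1180.

0.1180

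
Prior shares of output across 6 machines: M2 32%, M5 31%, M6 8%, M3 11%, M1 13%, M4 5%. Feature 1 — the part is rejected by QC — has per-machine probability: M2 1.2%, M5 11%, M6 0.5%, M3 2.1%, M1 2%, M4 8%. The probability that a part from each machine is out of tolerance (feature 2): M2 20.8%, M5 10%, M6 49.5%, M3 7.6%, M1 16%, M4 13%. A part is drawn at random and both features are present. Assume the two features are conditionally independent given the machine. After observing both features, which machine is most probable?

Prior × likelihood for each hypothesis:
  M2: 0.32 × 0.012 × 0.208 = 0.00079872
  M5: 0.31 × 0.11 × 0.1 = 0.00341
  M6: 0.08 × 0.005 × 0.495 = 0.000198
  M3: 0.11 × 0.021 × 0.076 = 0.00017556
  M1: 0.13 × 0.02 × 0.16 = 0.000416
  M4: 0.05 × 0.08 × 0.13 = 0.00052
Normalizing constant = 0.00551828.
Largest term belongs to M5, so M5 is most probable.

M5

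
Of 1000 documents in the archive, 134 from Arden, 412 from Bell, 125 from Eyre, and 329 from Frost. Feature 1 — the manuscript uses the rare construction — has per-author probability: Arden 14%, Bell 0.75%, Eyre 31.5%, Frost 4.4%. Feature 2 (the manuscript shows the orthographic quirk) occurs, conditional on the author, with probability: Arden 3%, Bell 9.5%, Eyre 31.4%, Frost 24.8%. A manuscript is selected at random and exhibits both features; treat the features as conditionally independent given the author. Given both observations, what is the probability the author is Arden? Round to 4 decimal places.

By Bayes' rule, posterior ∝ prior × likelihood:
  Arden: 0.134 × 0.14 × 0.03 = 0.0005628
  Bell: 0.412 × 0.0075 × 0.095 = 0.00029355
  Eyre: 0.125 × 0.315 × 0.314 = 0.01236375
  Frost: 0.329 × 0.044 × 0.248 = 0.003590048
Sum = 0.016810148.
P(Arden | evidence) = 0.0005628 / 0.016810148 ≈ 0.0335.

0.0335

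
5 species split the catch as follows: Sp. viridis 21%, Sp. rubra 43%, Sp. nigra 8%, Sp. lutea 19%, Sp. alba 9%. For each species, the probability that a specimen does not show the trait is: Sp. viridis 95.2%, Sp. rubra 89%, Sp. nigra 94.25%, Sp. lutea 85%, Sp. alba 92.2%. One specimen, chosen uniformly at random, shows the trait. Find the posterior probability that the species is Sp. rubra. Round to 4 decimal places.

0.4851

Taking complements, P(trait | each) = Sp. viridis 0.048, Sp. rubra 0.11, Sp. nigra 0.0575, Sp. lutea 0.15, Sp. alba 0.078.
Compute prior × likelihood for every hypothesis:
  Sp. viridis: 0.21 × 0.048 = 0.01008
  Sp. rubra: 0.43 × 0.11 = 0.0473
  Sp. nigra: 0.08 × 0.0575 = 0.0046
  Sp. lutea: 0.19 × 0.15 = 0.0285
  Sp. alba: 0.09 × 0.078 = 0.00702
Normalizing constant = 0.0975.
P(Sp. rubra | evidence) = 0.0473 / 0.0975 ≈ 0.4851.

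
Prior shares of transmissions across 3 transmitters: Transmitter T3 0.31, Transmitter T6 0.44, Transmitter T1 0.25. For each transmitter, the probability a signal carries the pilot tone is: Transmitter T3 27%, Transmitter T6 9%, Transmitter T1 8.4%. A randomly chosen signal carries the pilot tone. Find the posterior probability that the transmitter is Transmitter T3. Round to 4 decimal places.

Compute prior × likelihood for every hypothesis:
  Transmitter T3: 0.31 × 0.27 = 0.0837
  Transmitter T6: 0.44 × 0.09 = 0.0396
  Transmitter T1: 0.25 × 0.084 = 0.021
Sum = 0.1443.
P(Transmitter T3 | evidence) = 0.0837 / 0.1443 ≈ 0.5800.

0.5800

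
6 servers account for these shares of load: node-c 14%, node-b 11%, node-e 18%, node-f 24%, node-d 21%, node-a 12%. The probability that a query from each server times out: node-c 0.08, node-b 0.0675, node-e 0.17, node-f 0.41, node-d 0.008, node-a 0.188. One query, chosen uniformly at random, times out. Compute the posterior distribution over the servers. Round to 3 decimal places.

By Bayes' rule, posterior ∝ prior × likelihood:
  node-c: 0.14 × 0.08 = 0.0112
  node-b: 0.11 × 0.0675 = 0.007425
  node-e: 0.18 × 0.17 = 0.0306
  node-f: 0.24 × 0.41 = 0.0984
  node-d: 0.21 × 0.008 = 0.00168
  node-a: 0.12 × 0.188 = 0.02256
Total = 0.171865.
P(node-c | timeout) = 0.0112/0.171865 ≈ 0.065
P(node-b | timeout) = 0.007425/0.171865 ≈ 0.043
P(node-e | timeout) = 0.0306/0.171865 ≈ 0.178
P(node-f | timeout) = 0.0984/0.171865 ≈ 0.573
P(node-d | timeout) = 0.00168/0.171865 ≈ 0.010
P(node-a | timeout) = 0.02256/0.171865 ≈ 0.131
(Check: 0.065+0.043+0.178+0.573+0.010+0.131 = 1.000.)

node-c 0.065, node-b 0.043, node-e 0.178, node-f 0.573, node-d 0.010, node-a 0.131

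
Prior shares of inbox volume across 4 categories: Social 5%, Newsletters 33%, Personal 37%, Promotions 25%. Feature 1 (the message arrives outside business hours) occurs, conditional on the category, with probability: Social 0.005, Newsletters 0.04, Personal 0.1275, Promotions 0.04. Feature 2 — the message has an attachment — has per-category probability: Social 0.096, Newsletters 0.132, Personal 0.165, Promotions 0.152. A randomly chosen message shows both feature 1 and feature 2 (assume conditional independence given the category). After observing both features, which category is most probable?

Personal

Unnormalized posteriors (prior × likelihood):
  Social: 0.05 × 0.005 × 0.096 = 0.000024
  Newsletters: 0.33 × 0.04 × 0.132 = 0.0017424
  Personal: 0.37 × 0.1275 × 0.165 = 0.007783875
  Promotions: 0.25 × 0.04 × 0.152 = 0.00152
Normalizing constant = 0.011070275.
Largest term belongs to Personal, so Personal is most probable.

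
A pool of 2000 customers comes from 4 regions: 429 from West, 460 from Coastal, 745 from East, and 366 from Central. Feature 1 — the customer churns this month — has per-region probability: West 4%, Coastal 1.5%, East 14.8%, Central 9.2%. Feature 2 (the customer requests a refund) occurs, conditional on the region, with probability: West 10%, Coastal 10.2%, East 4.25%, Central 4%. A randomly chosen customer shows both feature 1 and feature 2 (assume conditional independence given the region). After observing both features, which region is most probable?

East

Unnormalized posteriors (prior × likelihood):
  West: 0.2145 × 0.04 × 0.1 = 0.000858
  Coastal: 0.23 × 0.015 × 0.102 = 0.0003519
  East: 0.3725 × 0.148 × 0.0425 = 0.002343025
  Central: 0.183 × 0.092 × 0.04 = 0.00067344
Total = 0.004226365.
Largest term belongs to East, so East is most probable.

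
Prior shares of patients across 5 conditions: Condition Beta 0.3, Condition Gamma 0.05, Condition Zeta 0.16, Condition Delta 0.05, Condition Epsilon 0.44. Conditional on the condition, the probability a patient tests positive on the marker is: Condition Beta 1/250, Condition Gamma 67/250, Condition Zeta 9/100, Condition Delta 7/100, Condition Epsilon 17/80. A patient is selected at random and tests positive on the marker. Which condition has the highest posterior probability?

By Bayes' rule, posterior ∝ prior × likelihood:
  Condition Beta: 0.3 × 0.004 = 0.0012
  Condition Gamma: 0.05 × 0.268 = 0.0134
  Condition Zeta: 0.16 × 0.09 = 0.0144
  Condition Delta: 0.05 × 0.07 = 0.0035
  Condition Epsilon: 0.44 × 0.2125 = 0.0935
Total = 0.126.
Largest term belongs to Condition Epsilon, so Condition Epsilon is most probable.

Condition Epsilon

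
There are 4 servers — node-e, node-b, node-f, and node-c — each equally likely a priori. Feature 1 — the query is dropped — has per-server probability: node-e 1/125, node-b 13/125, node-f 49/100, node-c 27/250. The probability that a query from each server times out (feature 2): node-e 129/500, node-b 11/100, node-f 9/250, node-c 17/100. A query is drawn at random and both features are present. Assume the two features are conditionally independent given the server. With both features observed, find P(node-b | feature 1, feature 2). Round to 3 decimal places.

Since the prior is uniform, the posterior is proportional to the likelihood:
  node-e: 0.008 × 0.258 = 0.002064
  node-b: 0.104 × 0.11 = 0.01144
  node-f: 0.49 × 0.036 = 0.01764
  node-c: 0.108 × 0.17 = 0.01836
Normalizing constant = 0.049504.
P(node-b | evidence) = 0.01144 / 0.049504 ≈ 0.231.

0.231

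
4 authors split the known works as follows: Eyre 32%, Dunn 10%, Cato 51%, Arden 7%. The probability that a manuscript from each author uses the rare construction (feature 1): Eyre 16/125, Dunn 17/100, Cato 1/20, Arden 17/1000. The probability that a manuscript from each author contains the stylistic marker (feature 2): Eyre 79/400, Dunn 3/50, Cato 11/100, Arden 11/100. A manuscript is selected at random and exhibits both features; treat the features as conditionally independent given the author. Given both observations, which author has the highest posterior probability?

By Bayes' rule, posterior ∝ prior × likelihood:
  Eyre: 0.32 × 0.128 × 0.1975 = 0.0080896
  Dunn: 0.1 × 0.17 × 0.06 = 0.00102
  Cato: 0.51 × 0.05 × 0.11 = 0.002805
  Arden: 0.07 × 0.017 × 0.11 = 0.0001309
Sum = 0.0120455.
Largest term belongs to Eyre, so Eyre is most probable.

Eyre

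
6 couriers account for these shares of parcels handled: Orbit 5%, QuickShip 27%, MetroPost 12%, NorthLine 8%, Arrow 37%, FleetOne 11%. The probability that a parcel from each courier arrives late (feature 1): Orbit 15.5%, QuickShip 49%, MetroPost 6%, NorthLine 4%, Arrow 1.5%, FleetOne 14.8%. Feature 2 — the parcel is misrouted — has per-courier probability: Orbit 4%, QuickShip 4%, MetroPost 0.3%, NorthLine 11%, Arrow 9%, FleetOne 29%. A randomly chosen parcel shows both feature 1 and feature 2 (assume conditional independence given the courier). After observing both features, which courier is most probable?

QuickShip

Prior × likelihood for each hypothesis:
  Orbit: 0.05 × 0.155 × 0.04 = 0.00031
  QuickShip: 0.27 × 0.49 × 0.04 = 0.005292
  MetroPost: 0.12 × 0.06 × 0.003 = 0.0000216
  NorthLine: 0.08 × 0.04 × 0.11 = 0.000352
  Arrow: 0.37 × 0.015 × 0.09 = 0.0004995
  FleetOne: 0.11 × 0.148 × 0.29 = 0.0047212
Total = 0.0111963.
Largest term belongs to QuickShip, so QuickShip is most probable.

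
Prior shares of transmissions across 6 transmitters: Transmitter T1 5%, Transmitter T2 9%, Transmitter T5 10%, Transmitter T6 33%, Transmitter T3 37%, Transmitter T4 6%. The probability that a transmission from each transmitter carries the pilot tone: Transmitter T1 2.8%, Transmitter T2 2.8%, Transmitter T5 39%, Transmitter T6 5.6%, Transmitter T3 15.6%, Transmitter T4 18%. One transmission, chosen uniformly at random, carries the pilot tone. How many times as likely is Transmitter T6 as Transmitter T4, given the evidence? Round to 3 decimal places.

1.711

By Bayes' rule, posterior ∝ prior × likelihood:
  Transmitter T1: 0.05 × 0.028 = 0.0014
  Transmitter T2: 0.09 × 0.028 = 0.00252
  Transmitter T5: 0.1 × 0.39 = 0.039
  Transmitter T6: 0.33 × 0.056 = 0.01848
  Transmitter T3: 0.37 × 0.156 = 0.05772
  Transmitter T4: 0.06 × 0.18 = 0.0108
Normalizing constant = 0.12992.
The ratio is 0.01848 / 0.0108 (the normalizer cancels) = 1.711.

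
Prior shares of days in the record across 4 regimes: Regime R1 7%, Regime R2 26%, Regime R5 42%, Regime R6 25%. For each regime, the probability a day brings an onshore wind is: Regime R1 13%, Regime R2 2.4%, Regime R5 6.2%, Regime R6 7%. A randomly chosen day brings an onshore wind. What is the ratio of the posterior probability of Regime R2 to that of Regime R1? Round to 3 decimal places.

Prior × likelihood for each hypothesis:
  Regime R1: 0.07 × 0.13 = 0.0091
  Regime R2: 0.26 × 0.024 = 0.00624
  Regime R5: 0.42 × 0.062 = 0.02604
  Regime R6: 0.25 × 0.07 = 0.0175
Sum = 0.05888.
The ratio is 0.00624 / 0.0091 (the normalizer cancels) = 0.686.

0.686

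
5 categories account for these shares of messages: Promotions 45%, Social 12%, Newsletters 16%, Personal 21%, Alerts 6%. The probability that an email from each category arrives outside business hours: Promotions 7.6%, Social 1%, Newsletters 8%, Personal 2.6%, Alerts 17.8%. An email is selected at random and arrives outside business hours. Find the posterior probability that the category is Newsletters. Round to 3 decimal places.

Prior × likelihood for each hypothesis:
  Promotions: 0.45 × 0.076 = 0.0342
  Social: 0.12 × 0.01 = 0.0012
  Newsletters: 0.16 × 0.08 = 0.0128
  Personal: 0.21 × 0.026 = 0.00546
  Alerts: 0.06 × 0.178 = 0.01068
Sum = 0.06434.
P(Newsletters | evidence) = 0.0128 / 0.06434 ≈ 0.199.

0.199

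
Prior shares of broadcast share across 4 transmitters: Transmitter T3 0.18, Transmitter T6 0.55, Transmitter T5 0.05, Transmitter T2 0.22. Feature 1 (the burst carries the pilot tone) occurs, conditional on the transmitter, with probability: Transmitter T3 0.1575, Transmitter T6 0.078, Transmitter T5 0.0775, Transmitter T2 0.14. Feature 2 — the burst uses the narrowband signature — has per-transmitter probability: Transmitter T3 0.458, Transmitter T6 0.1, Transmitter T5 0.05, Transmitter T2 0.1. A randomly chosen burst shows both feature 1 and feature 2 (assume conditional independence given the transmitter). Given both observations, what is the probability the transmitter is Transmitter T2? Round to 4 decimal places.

By Bayes' rule, posterior ∝ prior × likelihood:
  Transmitter T3: 0.18 × 0.1575 × 0.458 = 0.0129843
  Transmitter T6: 0.55 × 0.078 × 0.1 = 0.00429
  Transmitter T5: 0.05 × 0.0775 × 0.05 = 0.00019375
  Transmitter T2: 0.22 × 0.14 × 0.1 = 0.00308
Normalizing constant = 0.02054805.
P(Transmitter T2 | evidence) = 0.00308 / 0.02054805 ≈ 0.1499.

0.1499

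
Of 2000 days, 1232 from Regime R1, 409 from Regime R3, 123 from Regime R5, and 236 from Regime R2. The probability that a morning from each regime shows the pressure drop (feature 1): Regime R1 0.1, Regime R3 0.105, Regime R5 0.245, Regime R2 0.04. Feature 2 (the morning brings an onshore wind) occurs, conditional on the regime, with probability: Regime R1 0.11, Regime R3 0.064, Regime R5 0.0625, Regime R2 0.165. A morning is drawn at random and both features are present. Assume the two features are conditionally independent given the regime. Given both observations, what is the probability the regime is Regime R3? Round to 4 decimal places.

By Bayes' rule, posterior ∝ prior × likelihood:
  Regime R1: 0.616 × 0.1 × 0.11 = 0.006776
  Regime R3: 0.2045 × 0.105 × 0.064 = 0.00137424
  Regime R5: 0.0615 × 0.245 × 0.0625 = 0.00094171875
  Regime R2: 0.118 × 0.04 × 0.165 = 0.0007788
Normalizing constant = 0.00987075875.
P(Regime R3 | evidence) = 0.00137424 / 0.00987075875 ≈ 0.1392.

0.1392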